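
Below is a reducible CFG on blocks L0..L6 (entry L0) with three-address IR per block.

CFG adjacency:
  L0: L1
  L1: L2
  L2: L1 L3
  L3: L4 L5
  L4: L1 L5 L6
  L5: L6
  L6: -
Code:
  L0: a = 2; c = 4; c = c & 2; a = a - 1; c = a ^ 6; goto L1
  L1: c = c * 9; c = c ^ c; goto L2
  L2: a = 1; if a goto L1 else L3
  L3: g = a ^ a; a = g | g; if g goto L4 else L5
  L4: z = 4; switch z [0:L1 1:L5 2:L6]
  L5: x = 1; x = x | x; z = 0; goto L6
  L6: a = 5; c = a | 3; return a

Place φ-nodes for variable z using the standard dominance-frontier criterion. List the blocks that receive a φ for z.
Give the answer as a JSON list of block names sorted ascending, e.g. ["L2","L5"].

Answer: ["L1", "L5", "L6"]

Working:
idom tree: L1←L0 L2←L1 L3←L2 L4←L3 L5←L3 L6←L3
Dom at joins:
  L1: preds {L0,L2,L4}: {L0} ∩ {L0,L1,L2} ∩ {L0,L1,L2,L3,L4} = {L0}; idom=L0
  L5: preds {L3,L4}: {L0,L1,L2,L3} ∩ {L0,L1,L2,L3,L4} = {L0,L1,L2,L3}; idom=L3
  L6: preds {L4,L5}: {L0,L1,L2,L3,L4} ∩ {L0,L1,L2,L3,L5} = {L0,L1,L2,L3}; idom=L3

Frontier:
  L1←L0: walk · to L0
  L1←L2: walk L2→L1 to L0
  L1←L4: walk L4→L3→L2→L1 to L0
  L5←L3: walk · to L3
  L5←L4: walk L4 to L3
  L6←L4: walk L4 to L3
  L6←L5: walk L5 to L3
  L0: DF=∅
  L1: DF={L1}
  L2: DF={L1}
  L3: DF={L1}
  L4: DF={L1,L5,L6}
  L5: DF={L6}
  L6: DF=∅

φ for z: defs {L4,L5}
  DF⁺ = {L1,L5,L6}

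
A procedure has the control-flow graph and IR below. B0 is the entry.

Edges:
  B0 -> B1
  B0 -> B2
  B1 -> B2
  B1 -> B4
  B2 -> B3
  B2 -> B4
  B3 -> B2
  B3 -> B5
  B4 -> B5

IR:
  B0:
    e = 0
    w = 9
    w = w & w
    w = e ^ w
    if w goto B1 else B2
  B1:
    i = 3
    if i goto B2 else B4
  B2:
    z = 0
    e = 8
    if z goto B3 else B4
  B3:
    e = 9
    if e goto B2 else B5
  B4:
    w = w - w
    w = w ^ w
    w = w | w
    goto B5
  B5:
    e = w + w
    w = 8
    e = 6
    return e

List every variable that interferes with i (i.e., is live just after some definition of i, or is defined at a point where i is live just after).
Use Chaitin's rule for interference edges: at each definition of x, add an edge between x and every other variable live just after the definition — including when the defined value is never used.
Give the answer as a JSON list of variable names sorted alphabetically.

Block summaries:
  B0: {e,w} / ∅
  B1: {i} / ∅
  B2: {e,z} / ∅
  B3: {e} / ∅
  B4: {w} / {w}
  B5: {e,w} / {w}

Liveness:
  B0 li=∅ lo={w}
  B1 li={w} lo={w}
  B2 li={w} lo={w}
  B3 li={w} lo={w}
  B4 li={w} lo={w}
  B5 li={w} lo=∅

Interference:
  e — {w,z}
  i — {w}
  w — {e,i,z}
  z — {e,w}

N(i) = ["w"]

Answer: ["w"]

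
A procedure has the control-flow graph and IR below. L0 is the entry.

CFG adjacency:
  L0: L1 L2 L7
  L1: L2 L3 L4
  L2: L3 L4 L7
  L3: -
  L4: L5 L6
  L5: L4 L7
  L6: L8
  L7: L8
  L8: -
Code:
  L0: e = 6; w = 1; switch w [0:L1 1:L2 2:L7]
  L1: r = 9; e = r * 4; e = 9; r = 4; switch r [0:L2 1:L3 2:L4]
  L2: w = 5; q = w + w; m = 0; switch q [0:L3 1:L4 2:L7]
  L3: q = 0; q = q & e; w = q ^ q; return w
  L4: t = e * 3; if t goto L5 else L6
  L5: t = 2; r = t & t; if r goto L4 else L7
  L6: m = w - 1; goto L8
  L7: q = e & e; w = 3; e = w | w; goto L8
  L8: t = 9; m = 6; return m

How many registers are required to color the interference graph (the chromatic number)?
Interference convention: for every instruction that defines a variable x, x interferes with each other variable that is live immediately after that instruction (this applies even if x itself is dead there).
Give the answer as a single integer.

Block summaries:
  L0: def={e,w} ue=∅
  L1: def={e,r} ue=∅
  L2: def={m,q,w} ue=∅
  L3: def={q,w} ue={e}
  L4: def={t} ue={e}
  L5: def={r,t} ue=∅
  L6: def={m} ue={w}
  L7: def={e,q,w} ue={e}
  L8: def={m,t} ue=∅

Live sets:
  L0: in=∅ out={e,w}
  L1: in={w} out={e,w}
  L2: in={e} out={e,w}
  L3: in={e} out=∅
  L4: in={e,w} out={e,w}
  L5: in={e,w} out={e,w}
  L6: in={w} out=∅
  L7: in={e} out=∅
  L8: in=∅ out=∅

Interference:
  e: {m,q,r,t,w}
  m: {e,q,w}
  q: {e,m,w}
  r: {e,w}
  t: {e,w}
  w: {e,m,q,r,t}

Chromatic number:
  {e,m,q,w} pairwise interfere (4-clique) ⇒ χ ≥ 4
  assign e→r0 m→r2 q→r3 r→r2 t→r2 w→r1 — no edge inside a register ⇒ χ ≤ 4
  χ = 4

Answer: 4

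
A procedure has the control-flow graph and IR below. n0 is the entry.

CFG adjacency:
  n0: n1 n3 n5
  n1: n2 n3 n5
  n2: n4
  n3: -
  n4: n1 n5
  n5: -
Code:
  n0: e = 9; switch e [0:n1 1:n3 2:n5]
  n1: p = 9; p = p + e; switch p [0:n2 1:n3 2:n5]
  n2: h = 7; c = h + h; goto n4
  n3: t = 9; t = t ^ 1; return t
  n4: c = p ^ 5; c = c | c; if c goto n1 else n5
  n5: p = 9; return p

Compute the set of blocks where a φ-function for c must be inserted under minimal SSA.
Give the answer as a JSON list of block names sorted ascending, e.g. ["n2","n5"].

Answer: ["n1", "n3", "n5"]

Working:
idom tree: n1←n0 n2←n1 n3←n0 n4←n2 n5←n0
Dom at joins:
  n1: preds {n0,n4}: {n0} ∩ {n0,n1,n2,n4} = {n0}; idom=n0
  n3: preds {n0,n1}: {n0} ∩ {n0,n1} = {n0}; idom=n0
  n5: preds {n0,n1,n4}: {n0} ∩ {n0,n1} ∩ {n0,n1,n2,n4} = {n0}; idom=n0

Frontier:
  join n1 pred n0: · stop@n0
  join n1 pred n4: n4→n2→n1 stop@n0
  join n3 pred n0: · stop@n0
  join n3 pred n1: n1 stop@n0
  join n5 pred n0: · stop@n0
  join n5 pred n1: n1 stop@n0
  join n5 pred n4: n4→n2→n1 stop@n0
  DF(n0)=∅
  DF(n1)={n1,n3,n5}
  DF(n2)={n1,n5}
  DF(n3)=∅
  DF(n4)={n1,n5}
  DF(n5)=∅

φ for c: defs {n2,n4}
  DF⁺ = {n1,n3,n5}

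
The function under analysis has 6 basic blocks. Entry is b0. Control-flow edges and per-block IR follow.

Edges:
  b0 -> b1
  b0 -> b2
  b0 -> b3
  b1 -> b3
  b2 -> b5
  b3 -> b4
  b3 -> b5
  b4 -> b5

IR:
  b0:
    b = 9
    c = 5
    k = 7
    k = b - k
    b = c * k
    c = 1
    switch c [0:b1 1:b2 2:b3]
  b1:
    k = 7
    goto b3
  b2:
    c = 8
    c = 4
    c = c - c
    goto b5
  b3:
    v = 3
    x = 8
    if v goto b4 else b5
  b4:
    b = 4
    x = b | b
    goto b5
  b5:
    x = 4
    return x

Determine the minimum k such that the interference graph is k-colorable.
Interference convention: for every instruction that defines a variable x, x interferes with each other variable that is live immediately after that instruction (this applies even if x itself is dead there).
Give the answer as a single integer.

def/use:
  b0 def {b,c,k} use ∅
  b1 def {k} use ∅
  b2 def {c} use ∅
  b3 def {v,x} use ∅
  b4 def {b,x} use ∅
  b5 def {x} use ∅

Liveness:
  b0: in=∅ out=∅
  b1: in=∅ out=∅
  b2: in=∅ out=∅
  b3: in=∅ out=∅
  b4: in=∅ out=∅
  b5: in=∅ out=∅

Interfere edges:
  b↔{c,k}
  c↔{b,k}
  k↔{b,c}
  v↔{x}
  x↔{v}

Registers:
  clique {b,c,k} ⇒ need ≥ 3
  assign b→R0 c→R1 k→R2 v→R0 x→R1 — no edge inside a register ⇒ χ ≤ 3
  χ = 3

Answer: 3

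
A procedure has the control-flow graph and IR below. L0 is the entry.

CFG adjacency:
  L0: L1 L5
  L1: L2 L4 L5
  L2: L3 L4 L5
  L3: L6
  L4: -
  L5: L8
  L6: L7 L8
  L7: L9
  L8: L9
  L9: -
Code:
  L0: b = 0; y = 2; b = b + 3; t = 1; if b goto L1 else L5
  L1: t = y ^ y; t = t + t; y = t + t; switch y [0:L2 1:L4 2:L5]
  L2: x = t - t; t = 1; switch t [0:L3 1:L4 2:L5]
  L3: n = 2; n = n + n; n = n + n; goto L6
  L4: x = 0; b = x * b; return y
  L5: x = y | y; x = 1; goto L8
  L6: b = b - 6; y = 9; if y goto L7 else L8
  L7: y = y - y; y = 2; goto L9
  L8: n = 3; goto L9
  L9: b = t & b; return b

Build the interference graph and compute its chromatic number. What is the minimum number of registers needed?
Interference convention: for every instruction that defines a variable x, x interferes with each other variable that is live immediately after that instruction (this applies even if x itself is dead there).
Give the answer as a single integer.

Answer: 4

Derivation:
Block summaries:
  L0: def={b,t,y} ue=∅
  L1: def={t,y} ue={y}
  L2: def={t,x} ue={t}
  L3: def={n} ue=∅
  L4: def={b,x} ue={b,y}
  L5: def={x} ue={y}
  L6: def={b,y} ue={b}
  L7: def={y} ue={y}
  L8: def={n} ue=∅
  L9: def={b} ue={b,t}

Liveness:
  L0: in=∅ out={b,t,y}
  L1: in={b,y} out={b,t,y}
  L2: in={b,t,y} out={b,t,y}
  L3: in={b,t} out={b,t}
  L4: in={b,y} out=∅
  L5: in={b,t,y} out={b,t}
  L6: in={b,t} out={b,t,y}
  L7: in={b,t,y} out={b,t}
  L8: in={b,t} out={b,t}
  L9: in={b,t} out=∅

Interference:
  b: {n,t,x,y}
  n: {b,t}
  t: {b,n,x,y}
  x: {b,t,y}
  y: {b,t,x}

Registers:
  clique {b,t,x,y} ⇒ need ≥ 4
  assign b→c0 n→c2 t→c1 x→c2 y→c3 — no edge inside a register ⇒ χ ≤ 4
  χ = 4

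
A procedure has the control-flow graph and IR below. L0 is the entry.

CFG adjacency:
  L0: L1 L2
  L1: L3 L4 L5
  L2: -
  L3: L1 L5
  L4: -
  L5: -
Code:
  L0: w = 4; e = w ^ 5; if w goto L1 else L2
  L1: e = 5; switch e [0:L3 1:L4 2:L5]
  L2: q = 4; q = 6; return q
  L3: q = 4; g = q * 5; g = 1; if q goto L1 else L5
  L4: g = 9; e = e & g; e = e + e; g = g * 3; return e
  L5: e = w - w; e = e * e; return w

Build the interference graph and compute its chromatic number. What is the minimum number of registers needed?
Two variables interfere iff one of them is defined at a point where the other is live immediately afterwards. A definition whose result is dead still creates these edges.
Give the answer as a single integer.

Answer: 3

Derivation:
Per-block:
  L0: def={e,w} ue=∅
  L1: def={e} ue=∅
  L2: def={q} ue=∅
  L3: def={g,q} ue=∅
  L4: def={e,g} ue={e}
  L5: def={e} ue={w}

Live sets:
  live L0: ∅→{w}
  live L1: {w}→{e,w}
  live L2: ∅→∅
  live L3: {w}→{w}
  live L4: {e}→∅
  live L5: {w}→∅

Conflict graph:
  e↔{g,w}
  g↔{e,q,w}
  q↔{g,w}
  w↔{e,g,q}

Chromatic number:
  clique {e,g,w} ⇒ need ≥ 3
  3-colouring: R0={g}  R1={w}  R2={e,q}
  χ = 3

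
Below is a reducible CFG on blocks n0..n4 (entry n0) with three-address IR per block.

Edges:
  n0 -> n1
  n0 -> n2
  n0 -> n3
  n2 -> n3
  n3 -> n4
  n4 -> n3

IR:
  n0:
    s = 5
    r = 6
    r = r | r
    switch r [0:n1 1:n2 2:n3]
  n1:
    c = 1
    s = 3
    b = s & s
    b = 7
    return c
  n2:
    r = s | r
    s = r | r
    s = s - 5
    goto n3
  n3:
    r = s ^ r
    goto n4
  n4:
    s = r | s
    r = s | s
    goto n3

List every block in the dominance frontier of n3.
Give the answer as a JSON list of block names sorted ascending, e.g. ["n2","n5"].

idom tree: n1←n0 n2←n0 n3←n0 n4←n3
Dom∩ at merges:
  n3: preds {n0,n2,n4}: {n0} ∩ {n0,n2} ∩ {n0,n3,n4} = {n0}; idom=n0

DF derivation:
  join n3 pred n0: · stop@n0
  join n3 pred n2: n2 stop@n0
  join n3 pred n4: n4→n3 stop@n0
  n0 → ∅
  n1 → ∅
  n2 → {n3}
  n3 → {n3}
  n4 → {n3}

DF(n3) = ["n3"]

Answer: ["n3"]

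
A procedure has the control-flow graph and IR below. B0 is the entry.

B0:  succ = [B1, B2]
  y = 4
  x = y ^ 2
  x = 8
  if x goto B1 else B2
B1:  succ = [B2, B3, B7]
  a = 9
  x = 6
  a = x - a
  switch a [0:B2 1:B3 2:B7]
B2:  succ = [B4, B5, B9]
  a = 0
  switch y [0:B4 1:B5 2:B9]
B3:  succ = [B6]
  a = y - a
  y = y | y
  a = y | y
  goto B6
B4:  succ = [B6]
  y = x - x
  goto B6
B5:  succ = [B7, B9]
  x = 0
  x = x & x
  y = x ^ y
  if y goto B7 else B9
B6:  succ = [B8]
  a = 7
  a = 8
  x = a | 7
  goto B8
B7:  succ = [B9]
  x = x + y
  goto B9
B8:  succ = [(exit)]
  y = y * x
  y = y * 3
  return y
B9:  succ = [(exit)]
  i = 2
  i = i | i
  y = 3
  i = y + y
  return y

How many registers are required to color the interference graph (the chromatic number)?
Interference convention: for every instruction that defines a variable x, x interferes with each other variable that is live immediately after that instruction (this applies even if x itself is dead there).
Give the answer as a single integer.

Block summaries:
  B0: {x,y} / ∅
  B1: {a,x} / ∅
  B2: {a} / {y}
  B3: {a,y} / {a,y}
  B4: {y} / {x}
  B5: {x,y} / {y}
  B6: {a,x} / ∅
  B7: {x} / {x,y}
  B8: {y} / {x,y}
  B9: {i,y} / ∅

Live sets:
  B0: in=∅ out={x,y}
  B1: in={y} out={a,x,y}
  B2: in={x,y} out={x,y}
  B3: in={a,y} out={y}
  B4: in={x} out={y}
  B5: in={y} out={x,y}
  B6: in={y} out={x,y}
  B7: in={x,y} out=∅
  B8: in={x,y} out=∅
  B9: in=∅ out=∅

Interfere edges:
  a: {x,y}
  i: {y}
  x: {a,y}
  y: {a,i,x}

Registers:
  lower bound: {a,x,y} mutually conflict ⇒ χ ≥ 3
  assign a→R1 i→R1 x→R2 y→R0 — no edge inside a register ⇒ χ ≤ 3
  χ = 3

Answer: 3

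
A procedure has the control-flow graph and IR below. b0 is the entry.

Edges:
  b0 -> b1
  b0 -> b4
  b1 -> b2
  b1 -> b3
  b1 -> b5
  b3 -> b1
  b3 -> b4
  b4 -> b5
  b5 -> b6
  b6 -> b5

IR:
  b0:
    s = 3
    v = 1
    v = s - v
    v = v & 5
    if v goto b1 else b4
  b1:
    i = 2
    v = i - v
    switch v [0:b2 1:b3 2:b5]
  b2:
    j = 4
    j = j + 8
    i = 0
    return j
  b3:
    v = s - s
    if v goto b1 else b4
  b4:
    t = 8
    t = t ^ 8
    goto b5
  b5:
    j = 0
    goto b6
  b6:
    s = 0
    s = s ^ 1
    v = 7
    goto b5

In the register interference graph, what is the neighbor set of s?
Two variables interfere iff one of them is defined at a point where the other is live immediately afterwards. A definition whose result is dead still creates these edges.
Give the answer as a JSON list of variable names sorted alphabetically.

Per-block:
  b0: {s,v} / ∅
  b1: {i,v} / {v}
  b2: {i,j} / ∅
  b3: {v} / {s}
  b4: {t} / ∅
  b5: {j} / ∅
  b6: {s,v} / ∅

Liveness:
  b0 li=∅ lo={s,v}
  b1 li={s,v} lo={s}
  b2 li=∅ lo=∅
  b3 li={s} lo={s,v}
  b4 li=∅ lo=∅
  b5 li=∅ lo=∅
  b6 li=∅ lo=∅

Interfere edges:
  i — {j,s,v}
  j — {i}
  s — {i,v}
  t — ∅
  v — {i,s}

N(s) = ["i", "v"]

Answer: ["i", "v"]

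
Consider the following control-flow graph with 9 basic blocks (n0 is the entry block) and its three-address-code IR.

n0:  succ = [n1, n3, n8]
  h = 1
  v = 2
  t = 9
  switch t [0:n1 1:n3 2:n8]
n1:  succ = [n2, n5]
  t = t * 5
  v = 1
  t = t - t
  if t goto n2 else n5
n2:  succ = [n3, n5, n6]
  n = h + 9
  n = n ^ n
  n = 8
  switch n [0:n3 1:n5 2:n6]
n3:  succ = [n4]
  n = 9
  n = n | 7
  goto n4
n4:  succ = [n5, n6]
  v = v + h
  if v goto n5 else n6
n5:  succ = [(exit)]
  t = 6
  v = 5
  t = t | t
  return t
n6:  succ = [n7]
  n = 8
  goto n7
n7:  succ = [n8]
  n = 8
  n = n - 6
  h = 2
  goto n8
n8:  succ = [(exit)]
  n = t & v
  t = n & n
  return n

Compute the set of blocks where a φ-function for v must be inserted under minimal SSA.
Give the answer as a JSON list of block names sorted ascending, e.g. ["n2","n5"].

idom tree: n1←n0 n2←n1 n3←n0 n4←n3 n5←n0 n6←n0 n7←n6 n8←n0
Dom at joins:
  n3: preds {n0,n2}: {n0} ∩ {n0,n1,n2} = {n0}; idom=n0
  n5: preds {n1,n2,n4}: {n0,n1} ∩ {n0,n1,n2} ∩ {n0,n3,n4} = {n0}; idom=n0
  n6: preds {n2,n4}: {n0,n1,n2} ∩ {n0,n3,n4} = {n0}; idom=n0
  n8: preds {n0,n7}: {n0} ∩ {n0,n6,n7} = {n0}; idom=n0

DF derivation:
  n3←n0: walk · to n0
  n3←n2: walk n2→n1 to n0
  n5←n1: walk n1 to n0
  n5←n2: walk n2→n1 to n0
  n5←n4: walk n4→n3 to n0
  n6←n2: walk n2→n1 to n0
  n6←n4: walk n4→n3 to n0
  n8←n0: walk · to n0
  n8←n7: walk n7→n6 to n0
  n0 → ∅
  n1 → {n3,n5,n6}
  n2 → {n3,n5,n6}
  n3 → {n5,n6}
  n4 → {n5,n6}
  n5 → ∅
  n6 → {n8}
  n7 → {n8}
  n8 → ∅

φ for v: defs {n0,n1,n4,n5}
  DF⁺ = {n3,n5,n6,n8}

Answer: ["n3", "n5", "n6", "n8"]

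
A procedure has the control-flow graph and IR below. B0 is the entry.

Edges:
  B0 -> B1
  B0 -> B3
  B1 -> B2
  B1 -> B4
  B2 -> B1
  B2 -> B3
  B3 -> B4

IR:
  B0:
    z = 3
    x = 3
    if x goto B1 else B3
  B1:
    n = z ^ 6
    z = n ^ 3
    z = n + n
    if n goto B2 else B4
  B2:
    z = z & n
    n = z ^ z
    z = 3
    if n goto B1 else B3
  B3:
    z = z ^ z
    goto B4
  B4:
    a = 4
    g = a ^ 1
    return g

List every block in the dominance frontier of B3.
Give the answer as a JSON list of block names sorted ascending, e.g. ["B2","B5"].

Answer: ["B4"]

Derivation:
idom tree: B1←B0 B2←B1 B3←B0 B4←B0
Join-block Dom:
  B1: preds {B0,B2}: {B0} ∩ {B0,B1,B2} = {B0}; idom=B0
  B3: preds {B0,B2}: {B0} ∩ {B0,B1,B2} = {B0}; idom=B0
  B4: preds {B1,B3}: {B0,B1} ∩ {B0,B3} = {B0}; idom=B0

Frontier:
  join B1 pred B0: · stop@B0
  join B1 pred B2: B2→B1 stop@B0
  join B3 pred B0: · stop@B0
  join B3 pred B2: B2→B1 stop@B0
  join B4 pred B1: B1 stop@B0
  join B4 pred B3: B3 stop@B0
  B0: DF=∅
  B1: DF={B1,B3,B4}
  B2: DF={B1,B3}
  B3: DF={B4}
  B4: DF=∅

DF(B3) = ["B4"]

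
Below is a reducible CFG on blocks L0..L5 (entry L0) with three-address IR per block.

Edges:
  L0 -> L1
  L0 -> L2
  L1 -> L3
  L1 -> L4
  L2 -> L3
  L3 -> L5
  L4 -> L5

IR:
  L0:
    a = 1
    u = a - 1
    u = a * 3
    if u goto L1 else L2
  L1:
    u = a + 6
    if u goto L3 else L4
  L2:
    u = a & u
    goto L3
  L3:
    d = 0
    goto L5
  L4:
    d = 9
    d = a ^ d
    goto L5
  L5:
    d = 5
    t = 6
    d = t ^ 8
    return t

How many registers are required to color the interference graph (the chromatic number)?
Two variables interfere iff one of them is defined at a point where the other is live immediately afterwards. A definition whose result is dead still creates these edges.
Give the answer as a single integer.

Per-block:
  L0: {a,u} / ∅
  L1: {u} / {a}
  L2: {u} / {a,u}
  L3: {d} / ∅
  L4: {d} / {a}
  L5: {d,t} / ∅

Live sets:
  L0 li=∅ lo={a,u}
  L1 li={a} lo={a}
  L2 li={a,u} lo=∅
  L3 li=∅ lo=∅
  L4 li={a} lo=∅
  L5 li=∅ lo=∅

Interfere edges:
  a: {d,u}
  d: {a,t}
  t: {d}
  u: {a}

Colouring:
  {a,d} pairwise interfere (2-clique) ⇒ χ ≥ 2
  2-colouring: c0={a,t}  c1={d,u}
  χ = 2

Answer: 2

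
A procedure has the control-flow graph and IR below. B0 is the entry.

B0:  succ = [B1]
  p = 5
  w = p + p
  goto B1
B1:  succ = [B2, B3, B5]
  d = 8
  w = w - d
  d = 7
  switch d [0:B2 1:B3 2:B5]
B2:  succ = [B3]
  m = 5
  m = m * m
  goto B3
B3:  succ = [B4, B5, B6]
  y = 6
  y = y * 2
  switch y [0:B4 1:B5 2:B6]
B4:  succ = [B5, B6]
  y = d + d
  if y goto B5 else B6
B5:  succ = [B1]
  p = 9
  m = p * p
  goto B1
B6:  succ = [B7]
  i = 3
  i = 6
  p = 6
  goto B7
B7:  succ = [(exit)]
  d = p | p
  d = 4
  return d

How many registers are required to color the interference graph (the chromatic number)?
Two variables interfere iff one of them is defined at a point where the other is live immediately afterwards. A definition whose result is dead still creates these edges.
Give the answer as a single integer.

Answer: 3

Derivation:
def/use:
  B0 def {p,w} use ∅
  B1 def {d,w} use {w}
  B2 def {m} use ∅
  B3 def {y} use ∅
  B4 def {y} use {d}
  B5 def {m,p} use ∅
  B6 def {i,p} use ∅
  B7 def {d} use {p}

Liveness:
  live B0: ∅→{w}
  live B1: {w}→{d,w}
  live B2: {d,w}→{d,w}
  live B3: {d,w}→{d,w}
  live B4: {d,w}→{w}
  live B5: {w}→{w}
  live B6: ∅→{p}
  live B7: {p}→∅

Interference:
  d↔{m,w,y}
  i↔∅
  m↔{d,w}
  p↔{w}
  w↔{d,m,p,y}
  y↔{d,w}

Colouring:
  clique {d,m,w} ⇒ need ≥ 3
  assign d→c1 i→c0 m→c2 p→c1 w→c0 y→c2 — no edge inside a register ⇒ χ ≤ 3
  χ = 3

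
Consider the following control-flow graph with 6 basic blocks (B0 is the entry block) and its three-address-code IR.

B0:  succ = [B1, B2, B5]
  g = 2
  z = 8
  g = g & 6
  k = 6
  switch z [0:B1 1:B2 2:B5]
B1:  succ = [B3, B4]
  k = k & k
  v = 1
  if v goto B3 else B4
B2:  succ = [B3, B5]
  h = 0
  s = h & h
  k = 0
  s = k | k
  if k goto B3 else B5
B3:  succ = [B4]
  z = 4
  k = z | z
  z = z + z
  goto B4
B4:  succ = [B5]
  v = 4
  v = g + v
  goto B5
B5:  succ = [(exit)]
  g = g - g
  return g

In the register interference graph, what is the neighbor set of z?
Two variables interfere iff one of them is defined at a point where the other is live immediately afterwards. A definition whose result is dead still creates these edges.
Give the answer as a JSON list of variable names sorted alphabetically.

Answer: ["g", "k"]

Analysis:
Per-block:
  B0: def={g,k,z} ue=∅
  B1: def={k,v} ue={k}
  B2: def={h,k,s} ue=∅
  B3: def={k,z} ue=∅
  B4: def={v} ue={g}
  B5: def={g} ue={g}

Liveness:
  B0: in=∅ out={g,k}
  B1: in={g,k} out={g}
  B2: in={g} out={g}
  B3: in={g} out={g}
  B4: in={g} out={g}
  B5: in={g} out=∅

Conflict graph:
  g↔{h,k,s,v,z}
  h↔{g}
  k↔{g,s,z}
  s↔{g,k}
  v↔{g}
  z↔{g,k}

N(z) = ["g", "k"]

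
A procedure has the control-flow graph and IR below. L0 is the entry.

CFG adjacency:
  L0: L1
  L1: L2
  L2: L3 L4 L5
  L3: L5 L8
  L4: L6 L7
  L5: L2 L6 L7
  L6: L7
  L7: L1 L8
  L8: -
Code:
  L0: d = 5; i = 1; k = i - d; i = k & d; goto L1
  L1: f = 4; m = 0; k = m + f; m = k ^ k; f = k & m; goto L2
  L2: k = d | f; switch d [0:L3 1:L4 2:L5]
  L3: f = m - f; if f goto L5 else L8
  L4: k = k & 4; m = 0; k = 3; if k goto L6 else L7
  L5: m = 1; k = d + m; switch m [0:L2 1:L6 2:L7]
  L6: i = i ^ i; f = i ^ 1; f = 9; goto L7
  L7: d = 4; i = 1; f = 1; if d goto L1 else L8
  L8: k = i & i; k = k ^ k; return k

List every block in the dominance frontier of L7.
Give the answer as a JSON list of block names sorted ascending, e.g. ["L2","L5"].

Answer: ["L1", "L8"]

Working:
idom tree: L1←L0 L2←L1 L3←L2 L4←L2 L5←L2 L6←L2 L7←L2 L8←L2
Dom∩ at merges:
  L1: preds {L0,L7}: {L0} ∩ {L0,L1,L2,L7} = {L0}; idom=L0
  L2: preds {L1,L5}: {L0,L1} ∩ {L0,L1,L2,L5} = {L0,L1}; idom=L1
  L5: preds {L2,L3}: {L0,L1,L2} ∩ {L0,L1,L2,L3} = {L0,L1,L2}; idom=L2
  L6: preds {L4,L5}: {L0,L1,L2,L4} ∩ {L0,L1,L2,L5} = {L0,L1,L2}; idom=L2
  L7: preds {L4,L5,L6}: {L0,L1,L2,L4} ∩ {L0,L1,L2,L5} ∩ {L0,L1,L2,L6} = {L0,L1,L2}; idom=L2
  L8: preds {L3,L7}: {L0,L1,L2,L3} ∩ {L0,L1,L2,L7} = {L0,L1,L2}; idom=L2

DF derivation:
  L1←L0: walk · to L0
  L1←L7: walk L7→L2→L1 to L0
  L2←L1: walk · to L1
  L2←L5: walk L5→L2 to L1
  L5←L2: walk · to L2
  L5←L3: walk L3 to L2
  L6←L4: walk L4 to L2
  L6←L5: walk L5 to L2
  L7←L4: walk L4 to L2
  L7←L5: walk L5 to L2
  L7←L6: walk L6 to L2
  L8←L3: walk L3 to L2
  L8←L7: walk L7 to L2
  L0: DF=∅
  L1: DF={L1}
  L2: DF={L1,L2}
  L3: DF={L5,L8}
  L4: DF={L6,L7}
  L5: DF={L2,L6,L7}
  L6: DF={L7}
  L7: DF={L1,L8}
  L8: DF=∅

DF(L7) = ["L1", "L8"]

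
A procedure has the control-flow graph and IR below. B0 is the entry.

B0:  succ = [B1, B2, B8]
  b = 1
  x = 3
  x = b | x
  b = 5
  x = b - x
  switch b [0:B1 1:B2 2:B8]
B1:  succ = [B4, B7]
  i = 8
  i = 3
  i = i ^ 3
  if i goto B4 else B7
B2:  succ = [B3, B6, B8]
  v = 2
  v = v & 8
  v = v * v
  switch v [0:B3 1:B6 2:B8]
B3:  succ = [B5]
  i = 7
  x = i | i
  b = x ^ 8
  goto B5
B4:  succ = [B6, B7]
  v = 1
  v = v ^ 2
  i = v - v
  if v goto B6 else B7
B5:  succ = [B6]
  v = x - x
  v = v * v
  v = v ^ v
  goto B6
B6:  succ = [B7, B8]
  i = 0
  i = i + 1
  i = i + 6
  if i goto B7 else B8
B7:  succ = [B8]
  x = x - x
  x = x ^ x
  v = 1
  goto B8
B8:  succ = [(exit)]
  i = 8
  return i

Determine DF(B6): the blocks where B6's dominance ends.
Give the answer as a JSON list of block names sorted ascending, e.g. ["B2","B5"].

idom tree: B1←B0 B2←B0 B3←B2 B4←B1 B5←B3 B6←B0 B7←B0 B8←B0
Join-block Dom:
  B6: preds {B2,B4,B5}: {B0,B2} ∩ {B0,B1,B4} ∩ {B0,B2,B3,B5} = {B0}; idom=B0
  B7: preds {B1,B4,B6}: {B0,B1} ∩ {B0,B1,B4} ∩ {B0,B6} = {B0}; idom=B0
  B8: preds {B0,B2,B6,B7}: {B0} ∩ {B0,B2} ∩ {B0,B6} ∩ {B0,B7} = {B0}; idom=B0

DF walk-up:
  join B6 pred B2: B2 stop@B0
  join B6 pred B4: B4→B1 stop@B0
  join B6 pred B5: B5→B3→B2 stop@B0
  join B7 pred B1: B1 stop@B0
  join B7 pred B4: B4→B1 stop@B0
  join B7 pred B6: B6 stop@B0
  join B8 pred B0: · stop@B0
  join B8 pred B2: B2 stop@B0
  join B8 pred B6: B6 stop@B0
  join B8 pred B7: B7 stop@B0
  B0: DF=∅
  B1: DF={B6,B7}
  B2: DF={B6,B8}
  B3: DF={B6}
  B4: DF={B6,B7}
  B5: DF={B6}
  B6: DF={B7,B8}
  B7: DF={B8}
  B8: DF=∅

DF(B6) = ["B7", "B8"]

Answer: ["B7", "B8"]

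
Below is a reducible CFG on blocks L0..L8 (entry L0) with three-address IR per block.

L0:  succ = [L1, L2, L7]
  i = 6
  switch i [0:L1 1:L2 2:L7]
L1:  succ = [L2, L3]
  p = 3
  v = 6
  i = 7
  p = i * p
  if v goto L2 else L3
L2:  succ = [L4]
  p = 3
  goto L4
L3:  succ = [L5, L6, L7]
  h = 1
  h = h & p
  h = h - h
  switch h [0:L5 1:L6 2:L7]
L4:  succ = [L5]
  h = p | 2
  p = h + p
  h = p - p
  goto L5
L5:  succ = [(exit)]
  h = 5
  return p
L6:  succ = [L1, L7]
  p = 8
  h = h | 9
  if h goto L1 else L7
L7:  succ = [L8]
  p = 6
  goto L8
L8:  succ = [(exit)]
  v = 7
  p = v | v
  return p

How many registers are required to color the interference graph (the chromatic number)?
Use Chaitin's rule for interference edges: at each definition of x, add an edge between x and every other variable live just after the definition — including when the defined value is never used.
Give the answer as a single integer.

Per-block:
  L0 def {i} use ∅
  L1 def {i,p,v} use ∅
  L2 def {p} use ∅
  L3 def {h} use {p}
  L4 def {h,p} use {p}
  L5 def {h} use {p}
  L6 def {h,p} use {h}
  L7 def {p} use ∅
  L8 def {p,v} use ∅

Live sets:
  L0: in=∅ out=∅
  L1: in=∅ out={p}
  L2: in=∅ out={p}
  L3: in={p} out={h,p}
  L4: in={p} out={p}
  L5: in={p} out=∅
  L6: in={h} out=∅
  L7: in=∅ out=∅
  L8: in=∅ out=∅

Interference:
  h↔{p}
  i↔{p,v}
  p↔{h,i,v}
  v↔{i,p}

Registers:
  clique {i,p,v} ⇒ need ≥ 3
  3-colouring: c0={p}  c1={h,i}  c2={v}
  χ = 3

Answer: 3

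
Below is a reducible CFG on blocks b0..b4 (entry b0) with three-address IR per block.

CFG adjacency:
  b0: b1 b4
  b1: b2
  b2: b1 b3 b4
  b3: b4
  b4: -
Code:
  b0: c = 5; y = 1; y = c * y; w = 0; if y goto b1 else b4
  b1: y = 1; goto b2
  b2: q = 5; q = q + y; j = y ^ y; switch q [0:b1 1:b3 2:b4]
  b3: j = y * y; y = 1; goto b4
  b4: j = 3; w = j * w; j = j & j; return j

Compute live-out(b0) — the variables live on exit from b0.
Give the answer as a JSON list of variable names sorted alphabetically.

Answer: ["w"]

Analysis:
def/use:
  b0 def {c,w,y} use ∅
  b1 def {y} use ∅
  b2 def {j,q} use {y}
  b3 def {j,y} use {y}
  b4 def {j,w} use {w}

Live sets:
  b0: in=∅ out={w}
  b1: in={w} out={w,y}
  b2: in={w,y} out={w,y}
  b3: in={w,y} out={w}
  b4: in={w} out=∅

live-out(b0) = ["w"]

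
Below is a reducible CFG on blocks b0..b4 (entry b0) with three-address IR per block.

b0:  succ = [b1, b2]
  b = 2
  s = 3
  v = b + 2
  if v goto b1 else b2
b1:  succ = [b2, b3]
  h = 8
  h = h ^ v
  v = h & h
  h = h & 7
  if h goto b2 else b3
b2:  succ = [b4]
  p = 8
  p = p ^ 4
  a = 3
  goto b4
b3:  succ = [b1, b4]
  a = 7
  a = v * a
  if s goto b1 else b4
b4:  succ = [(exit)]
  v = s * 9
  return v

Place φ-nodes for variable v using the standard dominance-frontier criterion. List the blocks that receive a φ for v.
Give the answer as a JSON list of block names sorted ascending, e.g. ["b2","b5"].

idom tree: b1←b0 b2←b0 b3←b1 b4←b0
Dom∩ at merges:
  b1: preds {b0,b3}: {b0} ∩ {b0,b1,b3} = {b0}; idom=b0
  b2: preds {b0,b1}: {b0} ∩ {b0,b1} = {b0}; idom=b0
  b4: preds {b2,b3}: {b0,b2} ∩ {b0,b1,b3} = {b0}; idom=b0

DF derivation:
  join b1 pred b0: · stop@b0
  join b1 pred b3: b3→b1 stop@b0
  join b2 pred b0: · stop@b0
  join b2 pred b1: b1 stop@b0
  join b4 pred b2: b2 stop@b0
  join b4 pred b3: b3→b1 stop@b0
  b0: DF=∅
  b1: DF={b1,b2,b4}
  b2: DF={b4}
  b3: DF={b1,b4}
  b4: DF=∅

φ for v: defs {b0,b1,b4}
  DF⁺ = {b1,b2,b4}

Answer: ["b1", "b2", "b4"]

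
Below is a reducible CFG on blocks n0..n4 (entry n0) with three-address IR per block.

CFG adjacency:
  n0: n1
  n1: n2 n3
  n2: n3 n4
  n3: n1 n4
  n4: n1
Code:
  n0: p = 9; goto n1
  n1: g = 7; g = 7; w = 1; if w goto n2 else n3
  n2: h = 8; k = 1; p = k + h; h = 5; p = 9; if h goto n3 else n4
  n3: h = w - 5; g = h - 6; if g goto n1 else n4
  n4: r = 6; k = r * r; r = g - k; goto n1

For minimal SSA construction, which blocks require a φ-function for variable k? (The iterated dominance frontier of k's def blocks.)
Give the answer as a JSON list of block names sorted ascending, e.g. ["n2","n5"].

Answer: ["n1", "n3", "n4"]

Working:
idom tree: n1←n0 n2←n1 n3←n1 n4←n1
Dom at joins:
  n1: preds {n0,n3,n4}: {n0} ∩ {n0,n1,n3} ∩ {n0,n1,n4} = {n0}; idom=n0
  n3: preds {n1,n2}: {n0,n1} ∩ {n0,n1,n2} = {n0,n1}; idom=n1
  n4: preds {n2,n3}: {n0,n1,n2} ∩ {n0,n1,n3} = {n0,n1}; idom=n1

DF walk-up:
  n1←n0: walk · to n0
  n1←n3: walk n3→n1 to n0
  n1←n4: walk n4→n1 to n0
  n3←n1: walk · to n1
  n3←n2: walk n2 to n1
  n4←n2: walk n2 to n1
  n4←n3: walk n3 to n1
  n0: DF=∅
  n1: DF={n1}
  n2: DF={n3,n4}
  n3: DF={n1,n4}
  n4: DF={n1}

φ for k: defs {n2,n4}
  DF⁺ = {n1,n3,n4}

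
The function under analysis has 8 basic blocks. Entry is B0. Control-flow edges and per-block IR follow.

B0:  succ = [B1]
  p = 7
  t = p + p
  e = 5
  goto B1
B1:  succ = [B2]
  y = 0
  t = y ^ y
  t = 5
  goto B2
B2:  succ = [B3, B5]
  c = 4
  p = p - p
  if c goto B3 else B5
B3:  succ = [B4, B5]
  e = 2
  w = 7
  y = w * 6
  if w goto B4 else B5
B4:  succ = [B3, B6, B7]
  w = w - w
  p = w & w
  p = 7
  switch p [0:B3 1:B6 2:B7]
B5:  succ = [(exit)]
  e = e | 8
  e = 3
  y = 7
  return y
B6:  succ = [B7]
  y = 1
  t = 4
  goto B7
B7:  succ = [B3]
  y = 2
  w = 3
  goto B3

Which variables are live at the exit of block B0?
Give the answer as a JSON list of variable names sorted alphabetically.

Per-block:
  B0 def {e,p,t} use ∅
  B1 def {t,y} use ∅
  B2 def {c,p} use {p}
  B3 def {e,w,y} use ∅
  B4 def {p,w} use {w}
  B5 def {e,y} use {e}
  B6 def {t,y} use ∅
  B7 def {w,y} use ∅

Backward fixpoint:
  B0: in=∅ out={e,p}
  B1: in={e,p} out={e,p}
  B2: in={e,p} out={e}
  B3: in=∅ out={e,w}
  B4: in={w} out=∅
  B5: in={e} out=∅
  B6: in=∅ out=∅
  B7: in=∅ out=∅

live-out(B0) = ["e", "p"]

Answer: ["e", "p"]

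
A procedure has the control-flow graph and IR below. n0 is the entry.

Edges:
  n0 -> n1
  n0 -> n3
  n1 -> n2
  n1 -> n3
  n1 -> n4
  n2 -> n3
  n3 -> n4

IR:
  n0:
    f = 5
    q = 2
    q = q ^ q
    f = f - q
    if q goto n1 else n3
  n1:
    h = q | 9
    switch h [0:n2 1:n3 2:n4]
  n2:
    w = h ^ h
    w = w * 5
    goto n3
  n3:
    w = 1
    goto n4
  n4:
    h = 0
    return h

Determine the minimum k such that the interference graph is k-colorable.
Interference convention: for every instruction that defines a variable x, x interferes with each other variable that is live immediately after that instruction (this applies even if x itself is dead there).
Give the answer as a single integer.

Per-block:
  n0: def={f,q} ue=∅
  n1: def={h} ue={q}
  n2: def={w} ue={h}
  n3: def={w} ue=∅
  n4: def={h} ue=∅

Liveness:
  n0 li=∅ lo={q}
  n1 li={q} lo={h}
  n2 li={h} lo=∅
  n3 li=∅ lo=∅
  n4 li=∅ lo=∅

Conflict graph:
  f — {q}
  h — ∅
  q — {f}
  w — ∅

Registers:
  clique {f,q} ⇒ need ≥ 2
  assign f→r0 h→r0 q→r1 w→r0 — no edge inside a register ⇒ χ ≤ 2
  χ = 2

Answer: 2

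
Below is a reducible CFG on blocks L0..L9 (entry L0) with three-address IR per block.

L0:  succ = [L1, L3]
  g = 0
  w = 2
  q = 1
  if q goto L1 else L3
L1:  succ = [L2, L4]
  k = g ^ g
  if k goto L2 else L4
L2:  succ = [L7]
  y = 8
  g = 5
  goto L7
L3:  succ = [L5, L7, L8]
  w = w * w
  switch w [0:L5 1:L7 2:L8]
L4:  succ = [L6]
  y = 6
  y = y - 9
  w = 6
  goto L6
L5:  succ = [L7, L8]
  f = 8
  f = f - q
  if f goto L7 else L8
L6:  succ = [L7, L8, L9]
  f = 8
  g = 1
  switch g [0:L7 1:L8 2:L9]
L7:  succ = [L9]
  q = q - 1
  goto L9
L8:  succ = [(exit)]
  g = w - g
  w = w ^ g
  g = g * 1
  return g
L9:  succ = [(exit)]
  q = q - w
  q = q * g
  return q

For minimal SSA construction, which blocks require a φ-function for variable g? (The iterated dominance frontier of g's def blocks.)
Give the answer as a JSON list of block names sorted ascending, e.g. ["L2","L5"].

Answer: ["L7", "L8", "L9"]

Derivation:
idom tree: L1←L0 L2←L1 L3←L0 L4←L1 L5←L3 L6←L4 L7←L0 L8←L0 L9←L0
Join-block Dom:
  L7: preds {L2,L3,L5,L6}: {L0,L1,L2} ∩ {L0,L3} ∩ {L0,L3,L5} ∩ {L0,L1,L4,L6} = {L0}; idom=L0
  L8: preds {L3,L5,L6}: {L0,L3} ∩ {L0,L3,L5} ∩ {L0,L1,L4,L6} = {L0}; idom=L0
  L9: preds {L6,L7}: {L0,L1,L4,L6} ∩ {L0,L7} = {L0}; idom=L0

DF derivation:
  join L7 pred L2: L2→L1 stop@L0
  join L7 pred L3: L3 stop@L0
  join L7 pred L5: L5→L3 stop@L0
  join L7 pred L6: L6→L4→L1 stop@L0
  join L8 pred L3: L3 stop@L0
  join L8 pred L5: L5→L3 stop@L0
  join L8 pred L6: L6→L4→L1 stop@L0
  join L9 pred L6: L6→L4→L1 stop@L0
  join L9 pred L7: L7 stop@L0
  DF(L0)=∅
  DF(L1)={L7,L8,L9}
  DF(L2)={L7}
  DF(L3)={L7,L8}
  DF(L4)={L7,L8,L9}
  DF(L5)={L7,L8}
  DF(L6)={L7,L8,L9}
  DF(L7)={L9}
  DF(L8)=∅
  DF(L9)=∅

φ for g: defs {L0,L2,L6,L8}
  DF⁺ = {L7,L8,L9}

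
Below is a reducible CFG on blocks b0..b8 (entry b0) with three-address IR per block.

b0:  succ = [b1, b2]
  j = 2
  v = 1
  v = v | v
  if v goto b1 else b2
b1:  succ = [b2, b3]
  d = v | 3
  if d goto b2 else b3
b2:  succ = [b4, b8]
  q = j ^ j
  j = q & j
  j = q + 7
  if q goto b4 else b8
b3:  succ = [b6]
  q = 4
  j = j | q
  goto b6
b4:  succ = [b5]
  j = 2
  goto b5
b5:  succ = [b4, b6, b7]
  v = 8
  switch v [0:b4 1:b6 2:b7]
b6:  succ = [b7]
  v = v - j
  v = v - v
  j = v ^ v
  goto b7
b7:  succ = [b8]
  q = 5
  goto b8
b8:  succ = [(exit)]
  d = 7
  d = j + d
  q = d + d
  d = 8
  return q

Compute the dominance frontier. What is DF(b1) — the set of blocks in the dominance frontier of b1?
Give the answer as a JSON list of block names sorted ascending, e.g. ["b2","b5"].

idom tree: b1←b0 b2←b0 b3←b1 b4←b2 b5←b4 b6←b0 b7←b0 b8←b0
Dom at joins:
  b2: preds {b0,b1}: {b0} ∩ {b0,b1} = {b0}; idom=b0
  b4: preds {b2,b5}: {b0,b2} ∩ {b0,b2,b4,b5} = {b0,b2}; idom=b2
  b6: preds {b3,b5}: {b0,b1,b3} ∩ {b0,b2,b4,b5} = {b0}; idom=b0
  b7: preds {b5,b6}: {b0,b2,b4,b5} ∩ {b0,b6} = {b0}; idom=b0
  b8: preds {b2,b7}: {b0,b2} ∩ {b0,b7} = {b0}; idom=b0

Frontier:
  b2←b0: walk · to b0
  b2←b1: walk b1 to b0
  b4←b2: walk · to b2
  b4←b5: walk b5→b4 to b2
  b6←b3: walk b3→b1 to b0
  b6←b5: walk b5→b4→b2 to b0
  b7←b5: walk b5→b4→b2 to b0
  b7←b6: walk b6 to b0
  b8←b2: walk b2 to b0
  b8←b7: walk b7 to b0
  DF(b0)=∅
  DF(b1)={b2,b6}
  DF(b2)={b6,b7,b8}
  DF(b3)={b6}
  DF(b4)={b4,b6,b7}
  DF(b5)={b4,b6,b7}
  DF(b6)={b7}
  DF(b7)={b8}
  DF(b8)=∅

DF(b1) = ["b2", "b6"]

Answer: ["b2", "b6"]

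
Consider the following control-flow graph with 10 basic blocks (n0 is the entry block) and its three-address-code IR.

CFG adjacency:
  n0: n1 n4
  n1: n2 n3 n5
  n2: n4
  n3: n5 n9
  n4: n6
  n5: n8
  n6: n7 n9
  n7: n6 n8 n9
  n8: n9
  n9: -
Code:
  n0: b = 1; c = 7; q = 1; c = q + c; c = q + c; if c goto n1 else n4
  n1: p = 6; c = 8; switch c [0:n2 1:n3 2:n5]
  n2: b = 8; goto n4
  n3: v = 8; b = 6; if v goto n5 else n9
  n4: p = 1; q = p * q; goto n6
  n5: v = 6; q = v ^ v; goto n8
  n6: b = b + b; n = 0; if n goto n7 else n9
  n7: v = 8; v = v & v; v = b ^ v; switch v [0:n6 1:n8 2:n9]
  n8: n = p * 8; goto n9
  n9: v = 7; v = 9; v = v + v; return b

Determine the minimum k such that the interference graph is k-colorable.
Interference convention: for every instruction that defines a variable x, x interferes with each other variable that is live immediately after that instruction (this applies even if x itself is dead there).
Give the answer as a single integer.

Block summaries:
  n0 def {b,c,q} use ∅
  n1 def {c,p} use ∅
  n2 def {b} use ∅
  n3 def {b,v} use ∅
  n4 def {p,q} use {q}
  n5 def {q,v} use ∅
  n6 def {b,n} use {b}
  n7 def {v} use {b}
  n8 def {n} use {p}
  n9 def {v} use {b}

Backward fixpoint:
  n0 li=∅ lo={b,q}
  n1 li={b,q} lo={b,p,q}
  n2 li={q} lo={b,q}
  n3 li={p} lo={b,p}
  n4 li={b,q} lo={b,p}
  n5 li={b,p} lo={b,p}
  n6 li={b,p} lo={b,p}
  n7 li={b,p} lo={b,p}
  n8 li={b,p} lo={b}
  n9 li={b} lo=∅

Interfere edges:
  b: {c,n,p,q,v}
  c: {b,p,q}
  n: {b,p}
  p: {b,c,n,q,v}
  q: {b,c,p}
  v: {b,p}

Colouring:
  lower bound: {b,c,p,q} mutually conflict ⇒ χ ≥ 4
  4-colouring: r0={b}  r1={p}  r2={c,n,v}  r3={q}
  χ = 4

Answer: 4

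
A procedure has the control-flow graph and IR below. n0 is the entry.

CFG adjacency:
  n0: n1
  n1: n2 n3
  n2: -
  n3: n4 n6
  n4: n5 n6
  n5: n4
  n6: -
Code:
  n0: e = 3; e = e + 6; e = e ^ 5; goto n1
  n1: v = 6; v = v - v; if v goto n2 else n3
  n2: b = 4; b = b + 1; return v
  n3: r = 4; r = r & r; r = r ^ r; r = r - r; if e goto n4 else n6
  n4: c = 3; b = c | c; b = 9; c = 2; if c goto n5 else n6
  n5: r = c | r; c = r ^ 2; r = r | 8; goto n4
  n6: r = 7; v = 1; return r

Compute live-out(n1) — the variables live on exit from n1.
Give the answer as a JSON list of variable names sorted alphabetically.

Block summaries:
  n0 def {e} use ∅
  n1 def {v} use ∅
  n2 def {b} use {v}
  n3 def {r} use {e}
  n4 def {b,c} use ∅
  n5 def {c,r} use {c,r}
  n6 def {r,v} use ∅

Backward fixpoint:
  live n0: ∅→{e}
  live n1: {e}→{e,v}
  live n2: {v}→∅
  live n3: {e}→{r}
  live n4: {r}→{c,r}
  live n5: {c,r}→{r}
  live n6: ∅→∅

live-out(n1) = ["e", "v"]

Answer: ["e", "v"]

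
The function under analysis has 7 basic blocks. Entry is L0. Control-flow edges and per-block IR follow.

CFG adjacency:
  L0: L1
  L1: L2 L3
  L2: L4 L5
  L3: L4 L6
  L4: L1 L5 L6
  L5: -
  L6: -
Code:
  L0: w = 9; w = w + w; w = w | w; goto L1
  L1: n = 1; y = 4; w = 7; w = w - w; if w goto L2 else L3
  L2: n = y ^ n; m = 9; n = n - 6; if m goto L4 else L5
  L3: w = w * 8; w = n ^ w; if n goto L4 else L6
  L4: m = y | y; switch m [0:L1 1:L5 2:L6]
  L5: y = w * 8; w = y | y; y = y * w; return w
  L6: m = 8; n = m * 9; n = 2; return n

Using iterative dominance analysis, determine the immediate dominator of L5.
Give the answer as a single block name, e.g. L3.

Answer: L1

Analysis:
idom tree: L1←L0 L2←L1 L3←L1 L4←L1 L5←L1 L6←L1
Join-block Dom:
  L1: preds {L0,L4}: {L0} ∩ {L0,L1,L4} = {L0}; idom=L0
  L4: preds {L2,L3}: {L0,L1,L2} ∩ {L0,L1,L3} = {L0,L1}; idom=L1
  L5: preds {L2,L4}: {L0,L1,L2} ∩ {L0,L1,L4} = {L0,L1}; idom=L1
  L6: preds {L3,L4}: {L0,L1,L3} ∩ {L0,L1,L4} = {L0,L1}; idom=L1

idom(L5) = L1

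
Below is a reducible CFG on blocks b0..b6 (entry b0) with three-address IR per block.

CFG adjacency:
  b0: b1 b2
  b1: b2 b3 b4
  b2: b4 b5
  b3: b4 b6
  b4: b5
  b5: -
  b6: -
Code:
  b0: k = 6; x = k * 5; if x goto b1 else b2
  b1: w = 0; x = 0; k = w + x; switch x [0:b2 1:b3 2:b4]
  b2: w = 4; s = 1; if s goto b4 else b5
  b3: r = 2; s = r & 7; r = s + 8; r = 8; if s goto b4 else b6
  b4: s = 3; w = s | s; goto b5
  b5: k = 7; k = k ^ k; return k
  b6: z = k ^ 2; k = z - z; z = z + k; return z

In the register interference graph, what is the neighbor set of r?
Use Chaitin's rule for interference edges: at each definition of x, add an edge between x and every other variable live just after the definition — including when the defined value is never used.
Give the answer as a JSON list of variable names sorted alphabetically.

Answer: ["k", "s"]

Analysis:
def/use:
  b0: def={k,x} ue=∅
  b1: def={k,w,x} ue=∅
  b2: def={s,w} ue=∅
  b3: def={r,s} ue=∅
  b4: def={s,w} ue=∅
  b5: def={k} ue=∅
  b6: def={k,z} ue={k}

Backward fixpoint:
  live b0: ∅→∅
  live b1: ∅→{k}
  live b2: ∅→∅
  live b3: {k}→{k}
  live b4: ∅→∅
  live b5: ∅→∅
  live b6: {k}→∅

Interference:
  k↔{r,s,x,z}
  r↔{k,s}
  s↔{k,r}
  w↔{x}
  x↔{k,w}
  z↔{k}

N(r) = ["k", "s"]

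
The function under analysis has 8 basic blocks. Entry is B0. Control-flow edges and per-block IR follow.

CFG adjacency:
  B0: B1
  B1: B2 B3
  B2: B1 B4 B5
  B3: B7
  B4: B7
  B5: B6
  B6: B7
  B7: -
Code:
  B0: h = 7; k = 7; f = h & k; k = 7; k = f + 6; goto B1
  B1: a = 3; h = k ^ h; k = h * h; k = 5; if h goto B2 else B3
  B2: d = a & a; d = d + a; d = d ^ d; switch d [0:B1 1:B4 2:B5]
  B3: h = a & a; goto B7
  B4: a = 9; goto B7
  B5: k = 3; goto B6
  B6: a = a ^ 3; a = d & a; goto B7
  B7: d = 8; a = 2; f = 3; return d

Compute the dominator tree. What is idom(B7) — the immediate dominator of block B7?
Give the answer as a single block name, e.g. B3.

Answer: B1

Derivation:
idom tree: B1←B0 B2←B1 B3←B1 B4←B2 B5←B2 B6←B5 B7←B1
Join-block Dom:
  B1: preds {B0,B2}: {B0} ∩ {B0,B1,B2} = {B0}; idom=B0
  B7: preds {B3,B4,B6}: {B0,B1,B3} ∩ {B0,B1,B2,B4} ∩ {B0,B1,B2,B5,B6} = {B0,B1}; idom=B1

idom(B7) = B1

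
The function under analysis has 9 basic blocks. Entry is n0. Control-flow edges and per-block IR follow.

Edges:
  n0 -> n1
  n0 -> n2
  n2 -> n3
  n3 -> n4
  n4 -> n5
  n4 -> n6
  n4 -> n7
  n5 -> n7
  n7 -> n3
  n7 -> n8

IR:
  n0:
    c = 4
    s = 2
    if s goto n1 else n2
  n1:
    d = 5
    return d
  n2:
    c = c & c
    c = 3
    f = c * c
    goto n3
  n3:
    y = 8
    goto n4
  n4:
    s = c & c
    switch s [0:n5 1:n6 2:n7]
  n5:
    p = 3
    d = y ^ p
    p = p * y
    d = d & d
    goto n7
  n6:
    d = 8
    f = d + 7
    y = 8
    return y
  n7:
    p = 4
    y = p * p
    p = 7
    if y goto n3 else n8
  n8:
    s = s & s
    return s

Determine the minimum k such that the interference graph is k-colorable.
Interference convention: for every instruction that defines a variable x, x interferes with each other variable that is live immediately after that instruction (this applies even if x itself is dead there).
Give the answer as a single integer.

Answer: 5

Analysis:
Block summaries:
  n0: {c,s} / ∅
  n1: {d} / ∅
  n2: {c,f} / {c}
  n3: {y} / ∅
  n4: {s} / {c}
  n5: {d,p} / {y}
  n6: {d,f,y} / ∅
  n7: {p,y} / ∅
  n8: {s} / {s}

Backward fixpoint:
  n0: in=∅ out={c}
  n1: in=∅ out=∅
  n2: in={c} out={c}
  n3: in={c} out={c,y}
  n4: in={c,y} out={c,s,y}
  n5: in={c,s,y} out={c,s}
  n6: in=∅ out=∅
  n7: in={c,s} out={c,s}
  n8: in={s} out=∅

Interfere edges:
  c — {d,f,p,s,y}
  d — {c,p,s,y}
  f — {c}
  p — {c,d,s,y}
  s — {c,d,p,y}
  y — {c,d,p,s}

Colouring:
  clique {c,d,p,s,y} ⇒ need ≥ 5
  assign c→c0 d→c1 f→c1 p→c2 s→c3 y→c4 — no edge inside a register ⇒ χ ≤ 5
  χ = 5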